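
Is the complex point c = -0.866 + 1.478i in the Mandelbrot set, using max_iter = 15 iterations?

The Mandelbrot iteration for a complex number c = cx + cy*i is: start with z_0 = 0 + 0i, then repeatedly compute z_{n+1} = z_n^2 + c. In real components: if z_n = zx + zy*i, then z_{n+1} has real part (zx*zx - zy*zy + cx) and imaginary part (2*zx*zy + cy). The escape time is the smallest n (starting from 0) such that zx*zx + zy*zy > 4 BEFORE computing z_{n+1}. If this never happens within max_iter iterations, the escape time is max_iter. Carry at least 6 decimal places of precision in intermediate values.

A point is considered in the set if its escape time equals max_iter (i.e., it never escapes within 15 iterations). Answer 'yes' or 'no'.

z_0 = 0 + 0i, c = -0.8660 + 1.4780i
Iter 1: z = -0.8660 + 1.4780i, |z|^2 = 2.9344
Iter 2: z = -2.3005 + -1.0819i, |z|^2 = 6.4629
Escaped at iteration 2

Answer: no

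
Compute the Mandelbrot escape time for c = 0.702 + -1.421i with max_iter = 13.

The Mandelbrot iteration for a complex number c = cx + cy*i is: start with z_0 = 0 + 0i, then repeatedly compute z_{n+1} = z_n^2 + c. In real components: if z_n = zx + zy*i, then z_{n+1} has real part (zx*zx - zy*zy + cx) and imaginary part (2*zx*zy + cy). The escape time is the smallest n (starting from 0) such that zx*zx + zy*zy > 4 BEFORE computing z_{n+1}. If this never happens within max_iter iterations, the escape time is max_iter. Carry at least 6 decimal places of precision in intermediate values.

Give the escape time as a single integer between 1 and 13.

z_0 = 0 + 0i, c = 0.7020 + -1.4210i
Iter 1: z = 0.7020 + -1.4210i, |z|^2 = 2.5120
Iter 2: z = -0.8244 + -3.4161i, |z|^2 = 12.3493
Escaped at iteration 2

Answer: 2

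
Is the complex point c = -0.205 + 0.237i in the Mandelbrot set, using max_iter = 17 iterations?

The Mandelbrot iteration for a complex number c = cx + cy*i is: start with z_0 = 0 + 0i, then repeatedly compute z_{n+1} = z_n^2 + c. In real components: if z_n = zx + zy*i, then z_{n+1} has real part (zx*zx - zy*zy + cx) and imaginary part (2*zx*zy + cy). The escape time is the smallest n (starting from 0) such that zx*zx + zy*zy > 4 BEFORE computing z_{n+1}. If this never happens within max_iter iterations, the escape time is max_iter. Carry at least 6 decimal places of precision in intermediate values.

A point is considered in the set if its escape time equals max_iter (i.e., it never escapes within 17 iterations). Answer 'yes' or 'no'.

Answer: yes

Derivation:
z_0 = 0 + 0i, c = -0.2050 + 0.2370i
Iter 1: z = -0.2050 + 0.2370i, |z|^2 = 0.0982
Iter 2: z = -0.2191 + 0.1398i, |z|^2 = 0.0676
Iter 3: z = -0.1765 + 0.1757i, |z|^2 = 0.0620
Iter 4: z = -0.2047 + 0.1750i, |z|^2 = 0.0725
Iter 5: z = -0.1937 + 0.1654i, |z|^2 = 0.0649
Iter 6: z = -0.1948 + 0.1729i, |z|^2 = 0.0679
Iter 7: z = -0.1970 + 0.1696i, |z|^2 = 0.0676
Iter 8: z = -0.1950 + 0.1702i, |z|^2 = 0.0670
Iter 9: z = -0.1959 + 0.1706i, |z|^2 = 0.0675
Iter 10: z = -0.1957 + 0.1701i, |z|^2 = 0.0673
Iter 11: z = -0.1956 + 0.1704i, |z|^2 = 0.0673
Iter 12: z = -0.1958 + 0.1703i, |z|^2 = 0.0673
Iter 13: z = -0.1957 + 0.1703i, |z|^2 = 0.0673
Iter 14: z = -0.1957 + 0.1703i, |z|^2 = 0.0673
Iter 15: z = -0.1957 + 0.1703i, |z|^2 = 0.0673
Iter 16: z = -0.1957 + 0.1703i, |z|^2 = 0.0673
Did not escape in 17 iterations → in set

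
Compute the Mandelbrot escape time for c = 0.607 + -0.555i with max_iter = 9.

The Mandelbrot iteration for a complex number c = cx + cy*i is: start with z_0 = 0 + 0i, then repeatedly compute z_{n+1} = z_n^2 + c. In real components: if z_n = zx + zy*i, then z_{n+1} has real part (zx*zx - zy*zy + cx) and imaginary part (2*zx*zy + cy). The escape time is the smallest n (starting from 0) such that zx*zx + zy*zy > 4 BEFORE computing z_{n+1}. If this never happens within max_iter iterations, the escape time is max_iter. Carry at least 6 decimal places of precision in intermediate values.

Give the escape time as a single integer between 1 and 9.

z_0 = 0 + 0i, c = 0.6070 + -0.5550i
Iter 1: z = 0.6070 + -0.5550i, |z|^2 = 0.6765
Iter 2: z = 0.6674 + -1.2288i, |z|^2 = 1.9553
Iter 3: z = -0.4574 + -2.1952i, |z|^2 = 5.0282
Escaped at iteration 3

Answer: 3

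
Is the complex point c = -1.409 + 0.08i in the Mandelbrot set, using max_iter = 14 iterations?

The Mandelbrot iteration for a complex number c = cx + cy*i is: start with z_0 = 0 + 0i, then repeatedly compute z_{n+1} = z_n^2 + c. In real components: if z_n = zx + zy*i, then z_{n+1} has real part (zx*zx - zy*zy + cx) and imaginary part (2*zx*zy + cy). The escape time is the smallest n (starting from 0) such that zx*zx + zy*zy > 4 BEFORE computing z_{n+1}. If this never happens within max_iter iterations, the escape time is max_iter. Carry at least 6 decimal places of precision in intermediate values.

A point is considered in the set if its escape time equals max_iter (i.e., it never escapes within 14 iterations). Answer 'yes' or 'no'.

z_0 = 0 + 0i, c = -1.4090 + 0.0800i
Iter 1: z = -1.4090 + 0.0800i, |z|^2 = 1.9917
Iter 2: z = 0.5699 + -0.1454i, |z|^2 = 0.3459
Iter 3: z = -1.1054 + -0.0858i, |z|^2 = 1.2292
Iter 4: z = -0.1945 + 0.2696i, |z|^2 = 0.1105
Iter 5: z = -1.4439 + -0.0249i, |z|^2 = 2.0854
Iter 6: z = 0.6751 + 0.1518i, |z|^2 = 0.4789
Iter 7: z = -0.9762 + 0.2850i, |z|^2 = 1.0342
Iter 8: z = -0.5372 + -0.4764i, |z|^2 = 0.5155
Iter 9: z = -1.3474 + 0.5918i, |z|^2 = 2.1657
Iter 10: z = 0.0561 + -1.5149i, |z|^2 = 2.2980
Iter 11: z = -3.7007 + -0.0901i, |z|^2 = 13.7030
Escaped at iteration 11

Answer: no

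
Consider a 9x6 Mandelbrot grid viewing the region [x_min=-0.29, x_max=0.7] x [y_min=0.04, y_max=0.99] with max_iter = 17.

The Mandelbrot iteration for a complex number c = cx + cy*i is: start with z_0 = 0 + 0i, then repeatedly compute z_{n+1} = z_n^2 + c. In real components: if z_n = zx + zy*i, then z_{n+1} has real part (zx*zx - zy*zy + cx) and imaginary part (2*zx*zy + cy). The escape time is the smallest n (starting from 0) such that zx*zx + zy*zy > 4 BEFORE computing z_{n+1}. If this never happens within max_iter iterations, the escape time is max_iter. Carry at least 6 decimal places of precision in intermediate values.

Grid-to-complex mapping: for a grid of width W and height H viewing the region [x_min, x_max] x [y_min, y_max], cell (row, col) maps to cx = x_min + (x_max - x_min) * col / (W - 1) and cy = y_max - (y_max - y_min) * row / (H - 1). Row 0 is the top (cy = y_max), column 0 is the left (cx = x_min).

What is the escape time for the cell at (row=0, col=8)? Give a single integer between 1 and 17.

Answer: 2

Derivation:
z_0 = 0 + 0i, c = 0.7000 + 0.9900i
Iter 1: z = 0.7000 + 0.9900i, |z|^2 = 1.4701
Iter 2: z = 0.2099 + 2.3760i, |z|^2 = 5.6894
Escaped at iteration 2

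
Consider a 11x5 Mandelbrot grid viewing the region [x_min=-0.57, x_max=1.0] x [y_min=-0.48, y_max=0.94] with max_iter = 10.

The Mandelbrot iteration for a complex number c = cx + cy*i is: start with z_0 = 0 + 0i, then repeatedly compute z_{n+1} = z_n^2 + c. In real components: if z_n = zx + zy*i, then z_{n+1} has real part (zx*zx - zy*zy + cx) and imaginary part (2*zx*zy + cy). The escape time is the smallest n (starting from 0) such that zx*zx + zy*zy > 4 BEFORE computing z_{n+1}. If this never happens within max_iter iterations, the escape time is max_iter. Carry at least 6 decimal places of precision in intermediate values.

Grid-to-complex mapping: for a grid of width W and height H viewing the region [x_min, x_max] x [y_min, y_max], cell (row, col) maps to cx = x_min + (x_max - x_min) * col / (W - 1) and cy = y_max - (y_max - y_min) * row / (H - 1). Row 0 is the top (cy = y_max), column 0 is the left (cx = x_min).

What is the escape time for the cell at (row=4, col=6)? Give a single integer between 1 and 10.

Answer: 9

Derivation:
z_0 = 0 + 0i, c = 0.3720 + -0.4800i
Iter 1: z = 0.3720 + -0.4800i, |z|^2 = 0.3688
Iter 2: z = 0.2800 + -0.8371i, |z|^2 = 0.7792
Iter 3: z = -0.2504 + -0.9488i, |z|^2 = 0.9628
Iter 4: z = -0.4655 + -0.0049i, |z|^2 = 0.2167
Iter 5: z = 0.5886 + -0.4754i, |z|^2 = 0.5725
Iter 6: z = 0.4924 + -1.0397i, |z|^2 = 1.3235
Iter 7: z = -0.4665 + -1.5040i, |z|^2 = 2.4796
Iter 8: z = -1.6724 + 0.9232i, |z|^2 = 3.6491
Iter 9: z = 2.3164 + -3.5679i, |z|^2 = 18.0960
Escaped at iteration 9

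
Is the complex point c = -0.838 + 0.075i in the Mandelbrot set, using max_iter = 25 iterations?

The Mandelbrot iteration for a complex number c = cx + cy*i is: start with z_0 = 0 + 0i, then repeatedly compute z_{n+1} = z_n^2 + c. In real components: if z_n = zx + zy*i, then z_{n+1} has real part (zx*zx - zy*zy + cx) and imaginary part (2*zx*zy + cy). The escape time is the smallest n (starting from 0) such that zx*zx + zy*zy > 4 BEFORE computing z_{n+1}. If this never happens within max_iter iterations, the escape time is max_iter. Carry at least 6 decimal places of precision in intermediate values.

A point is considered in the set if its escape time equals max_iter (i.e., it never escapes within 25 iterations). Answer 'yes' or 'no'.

Answer: yes

Derivation:
z_0 = 0 + 0i, c = -0.8380 + 0.0750i
Iter 1: z = -0.8380 + 0.0750i, |z|^2 = 0.7079
Iter 2: z = -0.1414 + -0.0507i, |z|^2 = 0.0226
Iter 3: z = -0.8206 + 0.0893i, |z|^2 = 0.6813
Iter 4: z = -0.1726 + -0.0716i, |z|^2 = 0.0349
Iter 5: z = -0.8133 + 0.0997i, |z|^2 = 0.6714
Iter 6: z = -0.1864 + -0.0872i, |z|^2 = 0.0424
Iter 7: z = -0.8108 + 0.1075i, |z|^2 = 0.6690
Iter 8: z = -0.1921 + -0.0994i, |z|^2 = 0.0468
Iter 9: z = -0.8110 + 0.1132i, |z|^2 = 0.6705
Iter 10: z = -0.1931 + -0.1086i, |z|^2 = 0.0491
Iter 11: z = -0.8125 + 0.1169i, |z|^2 = 0.6738
Iter 12: z = -0.1915 + -0.1150i, |z|^2 = 0.0499
Iter 13: z = -0.8145 + 0.1191i, |z|^2 = 0.6777
Iter 14: z = -0.1887 + -0.1190i, |z|^2 = 0.0498
Iter 15: z = -0.8165 + 0.1199i, |z|^2 = 0.6811
Iter 16: z = -0.1856 + -0.1208i, |z|^2 = 0.0491
Iter 17: z = -0.8181 + 0.1198i, |z|^2 = 0.6837
Iter 18: z = -0.1830 + -0.1211i, |z|^2 = 0.0482
Iter 19: z = -0.8192 + 0.1193i, |z|^2 = 0.6853
Iter 20: z = -0.1812 + -0.1205i, |z|^2 = 0.0474
Iter 21: z = -0.8197 + 0.1187i, |z|^2 = 0.6860
Iter 22: z = -0.1802 + -0.1195i, |z|^2 = 0.0468
Iter 23: z = -0.8198 + 0.1181i, |z|^2 = 0.6860
Iter 24: z = -0.1798 + -0.1186i, |z|^2 = 0.0464
Did not escape in 25 iterations → in set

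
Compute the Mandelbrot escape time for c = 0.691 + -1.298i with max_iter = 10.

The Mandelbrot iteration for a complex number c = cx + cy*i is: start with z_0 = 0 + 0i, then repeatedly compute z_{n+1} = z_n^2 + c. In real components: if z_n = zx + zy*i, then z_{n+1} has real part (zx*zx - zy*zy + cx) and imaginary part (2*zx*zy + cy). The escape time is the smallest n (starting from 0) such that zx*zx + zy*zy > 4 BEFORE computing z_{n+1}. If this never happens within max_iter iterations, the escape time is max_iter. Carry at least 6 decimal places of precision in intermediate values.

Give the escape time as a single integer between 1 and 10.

z_0 = 0 + 0i, c = 0.6910 + -1.2980i
Iter 1: z = 0.6910 + -1.2980i, |z|^2 = 2.1623
Iter 2: z = -0.5163 + -3.0918i, |z|^2 = 9.8260
Escaped at iteration 2

Answer: 2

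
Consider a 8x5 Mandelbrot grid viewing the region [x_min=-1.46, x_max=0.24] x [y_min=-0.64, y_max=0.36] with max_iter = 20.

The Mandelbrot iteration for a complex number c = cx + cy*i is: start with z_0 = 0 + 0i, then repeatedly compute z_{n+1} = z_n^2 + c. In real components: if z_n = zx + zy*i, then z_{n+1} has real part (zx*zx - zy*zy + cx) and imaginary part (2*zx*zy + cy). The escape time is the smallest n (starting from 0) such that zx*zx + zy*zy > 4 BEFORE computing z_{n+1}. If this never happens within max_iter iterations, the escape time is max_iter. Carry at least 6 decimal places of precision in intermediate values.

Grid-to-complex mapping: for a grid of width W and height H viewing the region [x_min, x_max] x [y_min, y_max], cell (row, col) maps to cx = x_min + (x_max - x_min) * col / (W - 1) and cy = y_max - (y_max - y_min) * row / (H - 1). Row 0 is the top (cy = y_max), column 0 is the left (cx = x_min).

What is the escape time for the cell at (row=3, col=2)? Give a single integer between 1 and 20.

z_0 = 0 + 0i, c = -0.9743 + -0.3900i
Iter 1: z = -0.9743 + -0.3900i, |z|^2 = 1.1013
Iter 2: z = -0.1772 + 0.3699i, |z|^2 = 0.1682
Iter 3: z = -1.0798 + -0.5211i, |z|^2 = 1.4374
Iter 4: z = -0.0799 + 0.7353i, |z|^2 = 0.5470
Iter 5: z = -1.5085 + -0.5075i, |z|^2 = 2.5332
Iter 6: z = 1.0438 + 1.1412i, |z|^2 = 2.3918
Iter 7: z = -1.1873 + 1.9923i, |z|^2 = 5.3789
Escaped at iteration 7

Answer: 7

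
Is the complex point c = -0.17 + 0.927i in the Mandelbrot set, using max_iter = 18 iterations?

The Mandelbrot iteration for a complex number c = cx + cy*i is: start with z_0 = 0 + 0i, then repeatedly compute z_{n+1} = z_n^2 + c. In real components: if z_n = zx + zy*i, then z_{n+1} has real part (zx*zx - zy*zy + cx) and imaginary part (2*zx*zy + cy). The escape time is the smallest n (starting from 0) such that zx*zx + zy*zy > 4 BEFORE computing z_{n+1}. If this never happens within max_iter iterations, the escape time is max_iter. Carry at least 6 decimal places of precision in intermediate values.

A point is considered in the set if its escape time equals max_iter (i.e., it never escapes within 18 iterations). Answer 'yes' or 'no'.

Answer: no

Derivation:
z_0 = 0 + 0i, c = -0.1700 + 0.9270i
Iter 1: z = -0.1700 + 0.9270i, |z|^2 = 0.8882
Iter 2: z = -1.0004 + 0.6118i, |z|^2 = 1.3752
Iter 3: z = 0.4565 + -0.2972i, |z|^2 = 0.2967
Iter 4: z = -0.0499 + 0.6557i, |z|^2 = 0.4324
Iter 5: z = -0.5974 + 0.8616i, |z|^2 = 1.0992
Iter 6: z = -0.5554 + -0.1024i, |z|^2 = 0.3190
Iter 7: z = 0.1280 + 1.0408i, |z|^2 = 1.0997
Iter 8: z = -1.2369 + 1.1935i, |z|^2 = 2.9542
Iter 9: z = -0.0645 + -2.0253i, |z|^2 = 4.1061
Escaped at iteration 9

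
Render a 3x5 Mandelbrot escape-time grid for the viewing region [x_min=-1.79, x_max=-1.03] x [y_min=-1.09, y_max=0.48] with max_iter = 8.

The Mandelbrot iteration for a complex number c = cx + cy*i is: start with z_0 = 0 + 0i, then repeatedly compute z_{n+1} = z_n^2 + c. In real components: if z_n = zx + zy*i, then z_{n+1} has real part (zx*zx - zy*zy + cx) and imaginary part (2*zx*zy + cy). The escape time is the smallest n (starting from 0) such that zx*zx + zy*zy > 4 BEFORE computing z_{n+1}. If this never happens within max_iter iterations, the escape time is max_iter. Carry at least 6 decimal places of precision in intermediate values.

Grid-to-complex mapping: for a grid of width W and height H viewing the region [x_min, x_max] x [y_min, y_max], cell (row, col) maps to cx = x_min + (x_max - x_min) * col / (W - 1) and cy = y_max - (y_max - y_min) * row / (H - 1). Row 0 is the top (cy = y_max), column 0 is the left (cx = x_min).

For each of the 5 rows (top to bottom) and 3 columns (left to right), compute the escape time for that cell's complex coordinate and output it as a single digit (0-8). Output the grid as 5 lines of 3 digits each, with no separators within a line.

(row=0, col=0): c = -1.7900 + 0.4800i → escape time 3
(row=0, col=1): c = -1.4100 + 0.4800i → escape time 3
(row=0, col=2): c = -1.0300 + 0.4800i → escape time 5
(row=1, col=0): c = -1.7900 + 0.0875i → escape time 4
(row=1, col=1): c = -1.4100 + 0.0875i → escape time 8
(row=1, col=2): c = -1.0300 + 0.0875i → escape time 8
(row=2, col=0): c = -1.7900 + -0.3050i → escape time 4
(row=2, col=1): c = -1.4100 + -0.3050i → escape time 5
(row=2, col=2): c = -1.0300 + -0.3050i → escape time 8
(row=3, col=0): c = -1.7900 + -0.6975i → escape time 2
(row=3, col=1): c = -1.4100 + -0.6975i → escape time 3
(row=3, col=2): c = -1.0300 + -0.6975i → escape time 4
(row=4, col=0): c = -1.7900 + -1.0900i → escape time 1
(row=4, col=1): c = -1.4100 + -1.0900i → escape time 2
(row=4, col=2): c = -1.0300 + -1.0900i → escape time 3

Answer: 335
488
458
234
123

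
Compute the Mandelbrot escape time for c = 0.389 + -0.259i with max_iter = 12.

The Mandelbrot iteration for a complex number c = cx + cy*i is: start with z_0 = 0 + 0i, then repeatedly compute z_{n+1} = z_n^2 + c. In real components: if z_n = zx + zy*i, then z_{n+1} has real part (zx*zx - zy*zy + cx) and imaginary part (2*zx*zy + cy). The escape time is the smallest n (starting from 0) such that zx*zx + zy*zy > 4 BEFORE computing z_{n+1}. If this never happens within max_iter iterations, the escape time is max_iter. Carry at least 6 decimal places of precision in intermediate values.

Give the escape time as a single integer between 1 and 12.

z_0 = 0 + 0i, c = 0.3890 + -0.2590i
Iter 1: z = 0.3890 + -0.2590i, |z|^2 = 0.2184
Iter 2: z = 0.4732 + -0.4605i, |z|^2 = 0.4360
Iter 3: z = 0.4009 + -0.6949i, |z|^2 = 0.6435
Iter 4: z = 0.0669 + -0.8161i, |z|^2 = 0.6705
Iter 5: z = -0.2726 + -0.3682i, |z|^2 = 0.2099
Iter 6: z = 0.3277 + -0.0583i, |z|^2 = 0.1108
Iter 7: z = 0.4930 + -0.2972i, |z|^2 = 0.3314
Iter 8: z = 0.5437 + -0.5521i, |z|^2 = 0.6004
Iter 9: z = 0.3799 + -0.8593i, |z|^2 = 0.8828
Iter 10: z = -0.2052 + -0.9119i, |z|^2 = 0.8737
Iter 11: z = -0.4005 + 0.1152i, |z|^2 = 0.1737

Answer: 12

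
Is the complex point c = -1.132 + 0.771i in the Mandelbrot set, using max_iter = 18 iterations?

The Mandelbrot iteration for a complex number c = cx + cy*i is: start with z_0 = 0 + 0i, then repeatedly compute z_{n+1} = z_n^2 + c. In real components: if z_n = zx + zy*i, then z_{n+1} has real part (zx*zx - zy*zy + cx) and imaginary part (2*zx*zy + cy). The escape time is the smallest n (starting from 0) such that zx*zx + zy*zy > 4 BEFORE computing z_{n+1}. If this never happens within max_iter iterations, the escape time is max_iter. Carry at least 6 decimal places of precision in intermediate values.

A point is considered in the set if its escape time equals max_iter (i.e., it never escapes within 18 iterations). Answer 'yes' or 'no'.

z_0 = 0 + 0i, c = -1.1320 + 0.7710i
Iter 1: z = -1.1320 + 0.7710i, |z|^2 = 1.8759
Iter 2: z = -0.4450 + -0.9745i, |z|^2 = 1.1478
Iter 3: z = -1.8837 + 1.6384i, |z|^2 = 6.2326
Escaped at iteration 3

Answer: no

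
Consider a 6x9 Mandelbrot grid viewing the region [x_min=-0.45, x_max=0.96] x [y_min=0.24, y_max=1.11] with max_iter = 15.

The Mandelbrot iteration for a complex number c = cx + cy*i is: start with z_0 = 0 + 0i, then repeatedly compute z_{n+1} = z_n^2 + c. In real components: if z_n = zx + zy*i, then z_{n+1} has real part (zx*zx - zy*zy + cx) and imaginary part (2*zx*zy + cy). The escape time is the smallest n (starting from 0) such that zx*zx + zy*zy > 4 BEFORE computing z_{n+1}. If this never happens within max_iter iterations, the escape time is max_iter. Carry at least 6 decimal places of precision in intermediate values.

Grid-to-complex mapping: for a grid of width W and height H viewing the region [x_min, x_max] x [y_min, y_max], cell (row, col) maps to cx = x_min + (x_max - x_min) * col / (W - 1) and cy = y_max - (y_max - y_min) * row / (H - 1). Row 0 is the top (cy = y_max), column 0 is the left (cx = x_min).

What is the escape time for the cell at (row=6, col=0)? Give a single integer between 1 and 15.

z_0 = 0 + 0i, c = -0.4500 + 0.4575i
Iter 1: z = -0.4500 + 0.4575i, |z|^2 = 0.4118
Iter 2: z = -0.4568 + 0.0458i, |z|^2 = 0.2108
Iter 3: z = -0.2434 + 0.4157i, |z|^2 = 0.2321
Iter 4: z = -0.5636 + 0.2551i, |z|^2 = 0.3827
Iter 5: z = -0.1975 + 0.1700i, |z|^2 = 0.0679
Iter 6: z = -0.4399 + 0.3904i, |z|^2 = 0.3459
Iter 7: z = -0.4089 + 0.1141i, |z|^2 = 0.1802
Iter 8: z = -0.2958 + 0.3642i, |z|^2 = 0.2202
Iter 9: z = -0.4951 + 0.2420i, |z|^2 = 0.3037
Iter 10: z = -0.2634 + 0.2178i, |z|^2 = 0.1168
Iter 11: z = -0.4281 + 0.3427i, |z|^2 = 0.3007
Iter 12: z = -0.3842 + 0.1641i, |z|^2 = 0.1745
Iter 13: z = -0.3293 + 0.3314i, |z|^2 = 0.2183
Iter 14: z = -0.4514 + 0.2392i, |z|^2 = 0.2610

Answer: 15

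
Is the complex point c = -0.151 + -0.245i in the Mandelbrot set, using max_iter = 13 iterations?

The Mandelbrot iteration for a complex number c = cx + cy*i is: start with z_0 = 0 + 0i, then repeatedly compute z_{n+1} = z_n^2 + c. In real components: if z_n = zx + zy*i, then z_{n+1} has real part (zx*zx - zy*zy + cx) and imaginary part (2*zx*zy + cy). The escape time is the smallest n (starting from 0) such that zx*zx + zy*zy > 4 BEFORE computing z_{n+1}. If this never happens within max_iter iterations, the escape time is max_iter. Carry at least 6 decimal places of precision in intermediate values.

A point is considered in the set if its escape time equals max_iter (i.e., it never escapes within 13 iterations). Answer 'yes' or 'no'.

z_0 = 0 + 0i, c = -0.1510 + -0.2450i
Iter 1: z = -0.1510 + -0.2450i, |z|^2 = 0.0828
Iter 2: z = -0.1882 + -0.1710i, |z|^2 = 0.0647
Iter 3: z = -0.1448 + -0.1806i, |z|^2 = 0.0536
Iter 4: z = -0.1627 + -0.1927i, |z|^2 = 0.0636
Iter 5: z = -0.1617 + -0.1823i, |z|^2 = 0.0594
Iter 6: z = -0.1581 + -0.1860i, |z|^2 = 0.0596
Iter 7: z = -0.1606 + -0.1862i, |z|^2 = 0.0605
Iter 8: z = -0.1599 + -0.1852i, |z|^2 = 0.0599
Iter 9: z = -0.1597 + -0.1858i, |z|^2 = 0.0600
Iter 10: z = -0.1600 + -0.1856i, |z|^2 = 0.0601
Iter 11: z = -0.1599 + -0.1856i, |z|^2 = 0.0600
Iter 12: z = -0.1599 + -0.1857i, |z|^2 = 0.0600
Did not escape in 13 iterations → in set

Answer: yes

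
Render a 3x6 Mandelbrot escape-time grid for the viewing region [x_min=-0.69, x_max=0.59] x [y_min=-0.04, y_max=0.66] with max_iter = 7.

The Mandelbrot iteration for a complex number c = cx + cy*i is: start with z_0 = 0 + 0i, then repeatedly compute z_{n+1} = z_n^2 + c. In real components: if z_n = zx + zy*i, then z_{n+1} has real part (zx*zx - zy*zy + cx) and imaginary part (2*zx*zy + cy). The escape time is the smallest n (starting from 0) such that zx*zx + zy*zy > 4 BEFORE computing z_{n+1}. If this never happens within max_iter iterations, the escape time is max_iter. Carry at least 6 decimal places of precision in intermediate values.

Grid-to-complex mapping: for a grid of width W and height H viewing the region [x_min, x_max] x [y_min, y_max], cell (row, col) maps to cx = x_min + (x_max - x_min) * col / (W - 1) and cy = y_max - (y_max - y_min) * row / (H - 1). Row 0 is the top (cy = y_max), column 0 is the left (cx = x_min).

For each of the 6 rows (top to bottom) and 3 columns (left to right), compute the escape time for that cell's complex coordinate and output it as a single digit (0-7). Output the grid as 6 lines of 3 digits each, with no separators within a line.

(row=0, col=0): c = -0.6900 + 0.6600i → escape time 6
(row=0, col=1): c = -0.0500 + 0.6600i → escape time 7
(row=0, col=2): c = 0.5900 + 0.6600i → escape time 3
(row=1, col=0): c = -0.6900 + 0.5200i → escape time 7
(row=1, col=1): c = -0.0500 + 0.5200i → escape time 7
(row=1, col=2): c = 0.5900 + 0.5200i → escape time 3
(row=2, col=0): c = -0.6900 + 0.3800i → escape time 7
(row=2, col=1): c = -0.0500 + 0.3800i → escape time 7
(row=2, col=2): c = 0.5900 + 0.3800i → escape time 4
(row=3, col=0): c = -0.6900 + 0.2400i → escape time 7
(row=3, col=1): c = -0.0500 + 0.2400i → escape time 7
(row=3, col=2): c = 0.5900 + 0.2400i → escape time 4
(row=4, col=0): c = -0.6900 + 0.1000i → escape time 7
(row=4, col=1): c = -0.0500 + 0.1000i → escape time 7
(row=4, col=2): c = 0.5900 + 0.1000i → escape time 4
(row=5, col=0): c = -0.6900 + -0.0400i → escape time 7
(row=5, col=1): c = -0.0500 + -0.0400i → escape time 7
(row=5, col=2): c = 0.5900 + -0.0400i → escape time 4

Answer: 673
773
774
774
774
774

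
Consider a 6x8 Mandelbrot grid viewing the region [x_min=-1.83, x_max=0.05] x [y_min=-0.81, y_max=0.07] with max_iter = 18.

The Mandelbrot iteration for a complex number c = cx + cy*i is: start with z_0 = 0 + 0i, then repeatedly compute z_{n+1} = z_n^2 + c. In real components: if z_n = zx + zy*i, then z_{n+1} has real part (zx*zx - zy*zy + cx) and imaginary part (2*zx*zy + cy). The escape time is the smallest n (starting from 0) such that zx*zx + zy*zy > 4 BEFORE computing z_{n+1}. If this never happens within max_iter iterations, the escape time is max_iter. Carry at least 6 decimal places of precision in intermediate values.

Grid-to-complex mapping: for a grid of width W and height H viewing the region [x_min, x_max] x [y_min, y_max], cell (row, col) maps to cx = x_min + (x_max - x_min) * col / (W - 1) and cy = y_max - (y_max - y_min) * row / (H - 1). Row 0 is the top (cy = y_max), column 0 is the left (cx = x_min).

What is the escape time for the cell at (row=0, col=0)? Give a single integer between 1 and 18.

z_0 = 0 + 0i, c = -1.8300 + 0.0700i
Iter 1: z = -1.8300 + 0.0700i, |z|^2 = 3.3538
Iter 2: z = 1.5140 + -0.1862i, |z|^2 = 2.3269
Iter 3: z = 0.4275 + -0.4938i, |z|^2 = 0.4266
Iter 4: z = -1.8911 + -0.3522i, |z|^2 = 3.7002
Iter 5: z = 1.6221 + 1.4022i, |z|^2 = 4.5974
Escaped at iteration 5

Answer: 5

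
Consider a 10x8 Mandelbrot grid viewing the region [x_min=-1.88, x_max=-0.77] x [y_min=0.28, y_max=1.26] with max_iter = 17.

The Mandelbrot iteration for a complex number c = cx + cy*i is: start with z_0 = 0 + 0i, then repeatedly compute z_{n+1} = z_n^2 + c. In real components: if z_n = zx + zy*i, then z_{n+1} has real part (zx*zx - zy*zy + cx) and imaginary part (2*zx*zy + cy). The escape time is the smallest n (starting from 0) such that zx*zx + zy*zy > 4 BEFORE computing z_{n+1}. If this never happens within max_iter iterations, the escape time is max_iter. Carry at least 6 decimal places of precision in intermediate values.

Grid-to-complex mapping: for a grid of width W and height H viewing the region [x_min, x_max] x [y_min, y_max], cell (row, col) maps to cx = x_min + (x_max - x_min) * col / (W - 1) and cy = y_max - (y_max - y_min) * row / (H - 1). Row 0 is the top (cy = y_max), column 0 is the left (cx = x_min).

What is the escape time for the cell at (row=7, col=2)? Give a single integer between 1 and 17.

Answer: 4

Derivation:
z_0 = 0 + 0i, c = -1.6333 + 0.2800i
Iter 1: z = -1.6333 + 0.2800i, |z|^2 = 2.7462
Iter 2: z = 0.9560 + -0.6347i, |z|^2 = 1.3168
Iter 3: z = -1.1221 + -0.9335i, |z|^2 = 2.1306
Iter 4: z = -1.2457 + 2.3751i, |z|^2 = 7.1927
Escaped at iteration 4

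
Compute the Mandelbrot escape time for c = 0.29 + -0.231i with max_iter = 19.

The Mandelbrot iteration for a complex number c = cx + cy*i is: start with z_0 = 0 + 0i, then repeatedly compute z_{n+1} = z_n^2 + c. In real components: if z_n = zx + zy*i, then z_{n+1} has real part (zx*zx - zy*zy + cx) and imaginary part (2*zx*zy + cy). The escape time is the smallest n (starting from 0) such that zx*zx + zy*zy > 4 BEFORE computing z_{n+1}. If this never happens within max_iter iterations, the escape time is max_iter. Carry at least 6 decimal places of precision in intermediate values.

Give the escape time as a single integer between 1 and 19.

Answer: 19

Derivation:
z_0 = 0 + 0i, c = 0.2900 + -0.2310i
Iter 1: z = 0.2900 + -0.2310i, |z|^2 = 0.1375
Iter 2: z = 0.3207 + -0.3650i, |z|^2 = 0.2361
Iter 3: z = 0.2597 + -0.4651i, |z|^2 = 0.2838
Iter 4: z = 0.1411 + -0.4726i, |z|^2 = 0.2432
Iter 5: z = 0.0866 + -0.3643i, |z|^2 = 0.1402
Iter 6: z = 0.1648 + -0.2941i, |z|^2 = 0.1136
Iter 7: z = 0.2306 + -0.3279i, |z|^2 = 0.1607
Iter 8: z = 0.2357 + -0.3823i, |z|^2 = 0.2017
Iter 9: z = 0.1994 + -0.4112i, |z|^2 = 0.2088
Iter 10: z = 0.1607 + -0.3950i, |z|^2 = 0.1818
Iter 11: z = 0.1598 + -0.3579i, |z|^2 = 0.1537
Iter 12: z = 0.1874 + -0.3454i, |z|^2 = 0.1544
Iter 13: z = 0.2058 + -0.3605i, |z|^2 = 0.1723
Iter 14: z = 0.2024 + -0.3794i, |z|^2 = 0.1849
Iter 15: z = 0.1870 + -0.3846i, |z|^2 = 0.1829
Iter 16: z = 0.1771 + -0.3749i, |z|^2 = 0.1719
Iter 17: z = 0.1808 + -0.3638i, |z|^2 = 0.1650
Iter 18: z = 0.1904 + -0.3626i, |z|^2 = 0.1677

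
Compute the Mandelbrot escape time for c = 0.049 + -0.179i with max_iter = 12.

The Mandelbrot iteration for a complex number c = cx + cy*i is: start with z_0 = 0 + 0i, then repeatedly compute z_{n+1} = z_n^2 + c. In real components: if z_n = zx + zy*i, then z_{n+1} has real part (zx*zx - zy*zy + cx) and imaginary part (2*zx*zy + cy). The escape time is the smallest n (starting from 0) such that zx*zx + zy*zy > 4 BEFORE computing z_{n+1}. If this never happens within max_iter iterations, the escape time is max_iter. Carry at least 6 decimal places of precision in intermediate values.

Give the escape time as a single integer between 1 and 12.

Answer: 12

Derivation:
z_0 = 0 + 0i, c = 0.0490 + -0.1790i
Iter 1: z = 0.0490 + -0.1790i, |z|^2 = 0.0344
Iter 2: z = 0.0194 + -0.1965i, |z|^2 = 0.0390
Iter 3: z = 0.0107 + -0.1866i, |z|^2 = 0.0349
Iter 4: z = 0.0143 + -0.1830i, |z|^2 = 0.0337
Iter 5: z = 0.0157 + -0.1842i, |z|^2 = 0.0342
Iter 6: z = 0.0153 + -0.1848i, |z|^2 = 0.0344
Iter 7: z = 0.0151 + -0.1847i, |z|^2 = 0.0343
Iter 8: z = 0.0151 + -0.1846i, |z|^2 = 0.0343
Iter 9: z = 0.0152 + -0.1846i, |z|^2 = 0.0343
Iter 10: z = 0.0152 + -0.1846i, |z|^2 = 0.0343
Iter 11: z = 0.0152 + -0.1846i, |z|^2 = 0.0343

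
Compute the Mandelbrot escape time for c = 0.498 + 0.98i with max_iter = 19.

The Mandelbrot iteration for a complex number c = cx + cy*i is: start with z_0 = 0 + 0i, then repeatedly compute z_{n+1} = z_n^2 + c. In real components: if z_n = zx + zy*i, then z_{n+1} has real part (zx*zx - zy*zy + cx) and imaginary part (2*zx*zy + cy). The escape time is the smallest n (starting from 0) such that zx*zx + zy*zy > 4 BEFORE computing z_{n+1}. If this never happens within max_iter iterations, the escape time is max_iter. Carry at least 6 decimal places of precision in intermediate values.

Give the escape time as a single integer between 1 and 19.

z_0 = 0 + 0i, c = 0.4980 + 0.9800i
Iter 1: z = 0.4980 + 0.9800i, |z|^2 = 1.2084
Iter 2: z = -0.2144 + 1.9561i, |z|^2 = 3.8722
Iter 3: z = -3.2823 + 0.1412i, |z|^2 = 10.7933
Escaped at iteration 3

Answer: 3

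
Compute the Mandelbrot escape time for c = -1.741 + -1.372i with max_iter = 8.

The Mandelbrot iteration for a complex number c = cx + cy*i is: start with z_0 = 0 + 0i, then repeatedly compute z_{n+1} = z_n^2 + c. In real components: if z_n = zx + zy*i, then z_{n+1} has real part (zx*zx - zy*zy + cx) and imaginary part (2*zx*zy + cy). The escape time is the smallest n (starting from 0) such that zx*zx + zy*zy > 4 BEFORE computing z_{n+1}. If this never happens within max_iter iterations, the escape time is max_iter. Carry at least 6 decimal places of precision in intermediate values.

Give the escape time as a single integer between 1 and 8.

z_0 = 0 + 0i, c = -1.7410 + -1.3720i
Iter 1: z = -1.7410 + -1.3720i, |z|^2 = 4.9135
Escaped at iteration 1

Answer: 1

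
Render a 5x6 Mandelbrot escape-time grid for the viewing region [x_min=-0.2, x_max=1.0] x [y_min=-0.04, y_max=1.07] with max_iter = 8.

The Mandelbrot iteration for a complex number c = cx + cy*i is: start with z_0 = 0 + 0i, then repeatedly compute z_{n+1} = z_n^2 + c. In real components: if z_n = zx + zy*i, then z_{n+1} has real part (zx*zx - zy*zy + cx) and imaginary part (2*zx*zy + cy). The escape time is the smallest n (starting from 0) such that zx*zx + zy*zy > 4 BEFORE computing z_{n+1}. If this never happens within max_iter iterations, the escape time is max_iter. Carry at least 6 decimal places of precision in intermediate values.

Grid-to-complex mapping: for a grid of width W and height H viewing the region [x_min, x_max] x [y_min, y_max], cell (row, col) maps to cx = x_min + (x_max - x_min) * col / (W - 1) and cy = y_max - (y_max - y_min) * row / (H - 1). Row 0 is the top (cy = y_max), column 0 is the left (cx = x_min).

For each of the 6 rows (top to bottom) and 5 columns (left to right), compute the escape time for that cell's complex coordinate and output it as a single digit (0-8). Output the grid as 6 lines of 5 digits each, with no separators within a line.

Answer: 84222
85422
88832
88832
88832
88732

Derivation:
(row=0, col=0): c = -0.2000 + 1.0700i → escape time 8
(row=0, col=1): c = 0.1000 + 1.0700i → escape time 4
(row=0, col=2): c = 0.4000 + 1.0700i → escape time 2
(row=0, col=3): c = 0.7000 + 1.0700i → escape time 2
(row=0, col=4): c = 1.0000 + 1.0700i → escape time 2
(row=1, col=0): c = -0.2000 + 0.8480i → escape time 8
(row=1, col=1): c = 0.1000 + 0.8480i → escape time 5
(row=1, col=2): c = 0.4000 + 0.8480i → escape time 4
(row=1, col=3): c = 0.7000 + 0.8480i → escape time 2
(row=1, col=4): c = 1.0000 + 0.8480i → escape time 2
(row=2, col=0): c = -0.2000 + 0.6260i → escape time 8
(row=2, col=1): c = 0.1000 + 0.6260i → escape time 8
(row=2, col=2): c = 0.4000 + 0.6260i → escape time 8
(row=2, col=3): c = 0.7000 + 0.6260i → escape time 3
(row=2, col=4): c = 1.0000 + 0.6260i → escape time 2
(row=3, col=0): c = -0.2000 + 0.4040i → escape time 8
(row=3, col=1): c = 0.1000 + 0.4040i → escape time 8
(row=3, col=2): c = 0.4000 + 0.4040i → escape time 8
(row=3, col=3): c = 0.7000 + 0.4040i → escape time 3
(row=3, col=4): c = 1.0000 + 0.4040i → escape time 2
(row=4, col=0): c = -0.2000 + 0.1820i → escape time 8
(row=4, col=1): c = 0.1000 + 0.1820i → escape time 8
(row=4, col=2): c = 0.4000 + 0.1820i → escape time 8
(row=4, col=3): c = 0.7000 + 0.1820i → escape time 3
(row=4, col=4): c = 1.0000 + 0.1820i → escape time 2
(row=5, col=0): c = -0.2000 + -0.0400i → escape time 8
(row=5, col=1): c = 0.1000 + -0.0400i → escape time 8
(row=5, col=2): c = 0.4000 + -0.0400i → escape time 7
(row=5, col=3): c = 0.7000 + -0.0400i → escape time 3
(row=5, col=4): c = 1.0000 + -0.0400i → escape time 2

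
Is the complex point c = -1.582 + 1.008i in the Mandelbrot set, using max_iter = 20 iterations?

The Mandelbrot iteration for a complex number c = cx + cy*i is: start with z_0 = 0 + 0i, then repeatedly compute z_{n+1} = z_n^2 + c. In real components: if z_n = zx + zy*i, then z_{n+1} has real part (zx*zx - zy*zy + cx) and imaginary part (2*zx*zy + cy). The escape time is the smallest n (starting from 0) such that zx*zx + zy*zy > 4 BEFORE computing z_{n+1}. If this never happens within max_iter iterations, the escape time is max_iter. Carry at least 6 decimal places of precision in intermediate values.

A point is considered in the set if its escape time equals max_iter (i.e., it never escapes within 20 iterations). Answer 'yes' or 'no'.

z_0 = 0 + 0i, c = -1.5820 + 1.0080i
Iter 1: z = -1.5820 + 1.0080i, |z|^2 = 3.5188
Iter 2: z = -0.0953 + -2.1813i, |z|^2 = 4.7672
Escaped at iteration 2

Answer: no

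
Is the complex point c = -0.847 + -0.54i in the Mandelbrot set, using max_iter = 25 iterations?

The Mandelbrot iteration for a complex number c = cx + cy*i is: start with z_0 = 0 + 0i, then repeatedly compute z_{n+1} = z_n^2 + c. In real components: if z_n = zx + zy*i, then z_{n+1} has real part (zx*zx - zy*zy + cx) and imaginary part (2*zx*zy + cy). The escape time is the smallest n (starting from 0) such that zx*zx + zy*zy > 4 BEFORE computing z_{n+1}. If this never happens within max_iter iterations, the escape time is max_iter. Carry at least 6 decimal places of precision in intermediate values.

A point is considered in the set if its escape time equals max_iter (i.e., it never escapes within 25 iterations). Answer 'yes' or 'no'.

z_0 = 0 + 0i, c = -0.8470 + -0.5400i
Iter 1: z = -0.8470 + -0.5400i, |z|^2 = 1.0090
Iter 2: z = -0.4212 + 0.3748i, |z|^2 = 0.3178
Iter 3: z = -0.8100 + -0.8557i, |z|^2 = 1.3884
Iter 4: z = -0.9230 + 0.8463i, |z|^2 = 1.5682
Iter 5: z = -0.7112 + -2.1023i, |z|^2 = 4.9256
Escaped at iteration 5

Answer: no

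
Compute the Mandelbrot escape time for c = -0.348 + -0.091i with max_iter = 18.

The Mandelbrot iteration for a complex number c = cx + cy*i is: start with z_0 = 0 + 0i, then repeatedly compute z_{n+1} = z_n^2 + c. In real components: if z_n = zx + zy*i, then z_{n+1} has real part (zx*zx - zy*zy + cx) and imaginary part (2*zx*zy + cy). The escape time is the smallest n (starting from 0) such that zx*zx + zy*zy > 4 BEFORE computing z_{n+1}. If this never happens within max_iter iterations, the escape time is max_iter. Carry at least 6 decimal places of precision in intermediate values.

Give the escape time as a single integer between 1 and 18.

Answer: 18

Derivation:
z_0 = 0 + 0i, c = -0.3480 + -0.0910i
Iter 1: z = -0.3480 + -0.0910i, |z|^2 = 0.1294
Iter 2: z = -0.2352 + -0.0277i, |z|^2 = 0.0561
Iter 3: z = -0.2935 + -0.0780i, |z|^2 = 0.0922
Iter 4: z = -0.2680 + -0.0452i, |z|^2 = 0.0739
Iter 5: z = -0.2782 + -0.0668i, |z|^2 = 0.0819
Iter 6: z = -0.2750 + -0.0538i, |z|^2 = 0.0785
Iter 7: z = -0.2753 + -0.0614i, |z|^2 = 0.0795
Iter 8: z = -0.2760 + -0.0572i, |z|^2 = 0.0795
Iter 9: z = -0.2751 + -0.0594i, |z|^2 = 0.0792
Iter 10: z = -0.2759 + -0.0583i, |z|^2 = 0.0795
Iter 11: z = -0.2753 + -0.0588i, |z|^2 = 0.0793
Iter 12: z = -0.2757 + -0.0586i, |z|^2 = 0.0794
Iter 13: z = -0.2754 + -0.0587i, |z|^2 = 0.0793
Iter 14: z = -0.2756 + -0.0587i, |z|^2 = 0.0794
Iter 15: z = -0.2755 + -0.0587i, |z|^2 = 0.0793
Iter 16: z = -0.2755 + -0.0587i, |z|^2 = 0.0794
Iter 17: z = -0.2755 + -0.0587i, |z|^2 = 0.0794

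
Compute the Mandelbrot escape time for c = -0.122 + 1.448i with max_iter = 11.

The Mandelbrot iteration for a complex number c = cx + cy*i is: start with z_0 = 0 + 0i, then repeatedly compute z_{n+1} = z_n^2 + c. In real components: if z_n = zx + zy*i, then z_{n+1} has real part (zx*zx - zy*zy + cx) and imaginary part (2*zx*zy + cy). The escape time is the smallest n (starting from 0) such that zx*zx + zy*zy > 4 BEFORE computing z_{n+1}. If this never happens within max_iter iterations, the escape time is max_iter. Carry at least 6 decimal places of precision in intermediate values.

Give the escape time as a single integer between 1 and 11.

Answer: 2

Derivation:
z_0 = 0 + 0i, c = -0.1220 + 1.4480i
Iter 1: z = -0.1220 + 1.4480i, |z|^2 = 2.1116
Iter 2: z = -2.2038 + 1.0947i, |z|^2 = 6.0552
Escaped at iteration 2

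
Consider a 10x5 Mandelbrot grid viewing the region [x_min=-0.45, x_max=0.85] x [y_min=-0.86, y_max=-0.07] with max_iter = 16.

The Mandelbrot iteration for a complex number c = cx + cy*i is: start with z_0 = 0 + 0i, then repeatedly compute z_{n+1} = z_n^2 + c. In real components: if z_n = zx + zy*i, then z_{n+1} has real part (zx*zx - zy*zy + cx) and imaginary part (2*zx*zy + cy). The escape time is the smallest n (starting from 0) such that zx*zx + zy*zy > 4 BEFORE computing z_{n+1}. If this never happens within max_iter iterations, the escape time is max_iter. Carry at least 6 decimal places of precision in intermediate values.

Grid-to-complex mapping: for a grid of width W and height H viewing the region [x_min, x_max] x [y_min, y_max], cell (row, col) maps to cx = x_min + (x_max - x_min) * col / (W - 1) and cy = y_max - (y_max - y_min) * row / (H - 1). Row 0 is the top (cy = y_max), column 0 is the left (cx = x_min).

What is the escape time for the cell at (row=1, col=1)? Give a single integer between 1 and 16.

Answer: 16

Derivation:
z_0 = 0 + 0i, c = -0.3056 + -0.2675i
Iter 1: z = -0.3056 + -0.2675i, |z|^2 = 0.1649
Iter 2: z = -0.2837 + -0.1040i, |z|^2 = 0.0913
Iter 3: z = -0.2359 + -0.2085i, |z|^2 = 0.0991
Iter 4: z = -0.2934 + -0.1692i, |z|^2 = 0.1147
Iter 5: z = -0.2481 + -0.1682i, |z|^2 = 0.0899
Iter 6: z = -0.2723 + -0.1840i, |z|^2 = 0.1080
Iter 7: z = -0.2653 + -0.1673i, |z|^2 = 0.0983
Iter 8: z = -0.2632 + -0.1788i, |z|^2 = 0.1012
Iter 9: z = -0.2682 + -0.1734i, |z|^2 = 0.1020
Iter 10: z = -0.2637 + -0.1745i, |z|^2 = 0.1000
Iter 11: z = -0.2665 + -0.1755i, |z|^2 = 0.1018
Iter 12: z = -0.2653 + -0.1740i, |z|^2 = 0.1007
Iter 13: z = -0.2654 + -0.1752i, |z|^2 = 0.1011
Iter 14: z = -0.2658 + -0.1745i, |z|^2 = 0.1011
Iter 15: z = -0.2654 + -0.1747i, |z|^2 = 0.1009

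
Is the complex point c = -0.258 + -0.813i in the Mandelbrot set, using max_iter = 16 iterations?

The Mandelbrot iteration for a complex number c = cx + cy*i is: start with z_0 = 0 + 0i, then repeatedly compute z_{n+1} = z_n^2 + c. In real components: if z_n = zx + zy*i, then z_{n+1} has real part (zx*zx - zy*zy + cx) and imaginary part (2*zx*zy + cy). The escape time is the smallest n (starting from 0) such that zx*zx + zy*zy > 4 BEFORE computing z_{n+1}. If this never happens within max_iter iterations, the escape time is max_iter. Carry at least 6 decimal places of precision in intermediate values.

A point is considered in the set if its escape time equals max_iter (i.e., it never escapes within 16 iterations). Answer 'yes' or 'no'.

z_0 = 0 + 0i, c = -0.2580 + -0.8130i
Iter 1: z = -0.2580 + -0.8130i, |z|^2 = 0.7275
Iter 2: z = -0.8524 + -0.3935i, |z|^2 = 0.8814
Iter 3: z = 0.3138 + -0.1422i, |z|^2 = 0.1187
Iter 4: z = -0.1798 + -0.9022i, |z|^2 = 0.8463
Iter 5: z = -1.0397 + -0.4886i, |z|^2 = 1.3197
Iter 6: z = 0.5842 + 0.2030i, |z|^2 = 0.3825
Iter 7: z = 0.0420 + -0.5758i, |z|^2 = 0.3333
Iter 8: z = -0.5878 + -0.8614i, |z|^2 = 1.0875
Iter 9: z = -0.6545 + 0.1997i, |z|^2 = 0.4683
Iter 10: z = 0.1306 + -1.0744i, |z|^2 = 1.1713
Iter 11: z = -1.3952 + -1.0935i, |z|^2 = 3.1426
Iter 12: z = 0.4929 + 2.2385i, |z|^2 = 5.2539
Escaped at iteration 12

Answer: no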